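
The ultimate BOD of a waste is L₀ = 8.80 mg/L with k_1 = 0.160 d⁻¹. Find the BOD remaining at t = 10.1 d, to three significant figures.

L ≈ 1.75 mg/L

L_t = L₀ e^(−k_1 t) = 8.80 × e^(−0.160×10.1) = 8.80 × 0.1987 = 1.748 mg/L.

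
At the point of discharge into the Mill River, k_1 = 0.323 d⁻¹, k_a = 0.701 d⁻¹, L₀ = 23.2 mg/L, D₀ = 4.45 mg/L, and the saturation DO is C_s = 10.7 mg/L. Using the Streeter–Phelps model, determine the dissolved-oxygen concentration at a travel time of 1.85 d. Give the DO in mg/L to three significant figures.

k_1 L₀/(k_a−k_1) = 0.323×23.2/(0.701−0.323) = 7.494/0.3780 = 19.82 mg/L.
e^(−k_1 t) = e^(−0.323×1.850) = 0.5502; e^(−k_a t) = e^(−0.701×1.850) = 0.2734.
D = 19.82 × (0.5502 − 0.2734) + 4.45 × 0.2734 = 5.487 + 1.217 = 6.703 mg/L.
DO = C_s − D = 10.7 − 6.703 = 3.997 mg/L.

DO ≈ 4.00 mg/L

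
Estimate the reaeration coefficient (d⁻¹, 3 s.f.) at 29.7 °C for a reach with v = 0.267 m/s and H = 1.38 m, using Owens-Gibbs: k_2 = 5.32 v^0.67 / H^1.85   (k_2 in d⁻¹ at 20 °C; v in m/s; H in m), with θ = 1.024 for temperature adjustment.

k_2(20) = 5.32 × 0.267^0.67 / 1.38^1.85 = 5.32 × 0.4128 / 1.815 = 1.210 d⁻¹.
k_2(29.7) = 1.210 × 1.024^(29.7−20) = 1.210 × 1.259 = 1.523 d⁻¹.

k_2 ≈ 1.52 d⁻¹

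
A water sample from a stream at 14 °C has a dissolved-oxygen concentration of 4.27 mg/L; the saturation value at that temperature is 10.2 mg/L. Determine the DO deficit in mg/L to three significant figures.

D ≈ 5.93 mg/L

D = C_s − C = 10.2 − 4.27 = 5.93 mg/L.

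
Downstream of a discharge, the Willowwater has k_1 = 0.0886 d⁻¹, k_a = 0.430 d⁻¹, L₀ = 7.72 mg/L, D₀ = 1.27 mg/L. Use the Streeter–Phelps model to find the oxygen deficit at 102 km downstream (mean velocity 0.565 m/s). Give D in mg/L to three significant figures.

Travel time t = x/v = 102 km / (0.565 m/s) = 102000 m / 0.565 m/s = 180500 s = 2.089 d.
k_1 L₀/(k_a−k_1) = 0.0886×7.72/(0.430−0.0886) = 0.6840/0.3414 = 2.003 mg/L.
e^(−k_1 t) = e^(−0.0886×2.089) = 0.8310; e^(−k_a t) = e^(−0.430×2.089) = 0.4072.
D = 2.003 × (0.8310 − 0.4072) + 1.27 × 0.4072 = 0.8491 + 0.5171 = 1.366 mg/L.

D ≈ 1.37 mg/L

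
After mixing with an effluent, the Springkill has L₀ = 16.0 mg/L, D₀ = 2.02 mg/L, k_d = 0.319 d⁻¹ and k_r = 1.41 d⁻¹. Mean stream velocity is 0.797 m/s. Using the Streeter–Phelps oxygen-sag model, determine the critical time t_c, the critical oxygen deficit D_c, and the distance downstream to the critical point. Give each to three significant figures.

At the critical point dD/dt = 0, so k_d L₀ e^(−k_d t) = k_r D. Substituting D(t) from the Streeter–Phelps equation and solving for t gives
t_c = ln[(k_r/k_d)(1 − D₀(k_r−k_d)/(k_d L₀))] / (k_r−k_d).
Here k_r−k_d = 1.091 d⁻¹ and 1 − D₀(k_r−k_d)/(k_d L₀) = 1 − 2.02×1.091/(0.319×16.0) = 0.5682, so
t_c = ln(4.420 × 0.5682) / 1.091 = 0.9209 / 1.091 = 0.8441 d.
L(t_c) = L₀ e^(−k_d t_c) = 16.0 × 0.7639 = 12.22 mg/L, and at the critical point k_r D_c = k_d L, so D_c = (0.319/1.41) × 12.22 = 2.765 mg/L.
x_c = v t_c = 0.797 m/s × 0.8441 d × 86400 s/d = 58120 m ≈ 58.1 km.

t_c ≈ 0.844 d; D_c ≈ 2.77 mg/L; x_c ≈ 58.1 km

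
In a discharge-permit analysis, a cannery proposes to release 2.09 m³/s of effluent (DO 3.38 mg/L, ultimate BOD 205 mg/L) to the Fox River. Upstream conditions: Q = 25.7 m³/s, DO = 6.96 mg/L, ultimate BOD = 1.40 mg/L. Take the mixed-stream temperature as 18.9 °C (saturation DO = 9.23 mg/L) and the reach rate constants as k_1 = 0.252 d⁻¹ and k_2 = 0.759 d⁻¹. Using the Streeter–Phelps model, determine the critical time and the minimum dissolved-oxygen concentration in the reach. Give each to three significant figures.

Mixed DO = (25.7×6.96 + 2.09×3.38)/(25.7+2.09) = 185.9/27.79 = 6.691 mg/L.
Mixed L₀ = (25.7×1.40 + 2.09×205)/(27.79) = 464.4/27.79 = 16.71 mg/L.
Initial deficit D₀ = C_s − DO₀ = 9.23 − 6.691 = 2.539 mg/L.
t_c = (1/0.5070) ln[(0.759/0.252)(1 − 2.539×0.5070/(0.252×16.71))] = 1.972 × ln(2.091) = 1.455 d.
D_c = (0.252/0.759) × 16.71 × e^(−0.252×1.455) = 0.3320 × 16.71 × 0.6930 = 3.845 mg/L.
Minimum DO = 9.23 − 3.845 = 5.385 mg/L.

t_c ≈ 1.46 d; minimum DO ≈ 5.38 mg/L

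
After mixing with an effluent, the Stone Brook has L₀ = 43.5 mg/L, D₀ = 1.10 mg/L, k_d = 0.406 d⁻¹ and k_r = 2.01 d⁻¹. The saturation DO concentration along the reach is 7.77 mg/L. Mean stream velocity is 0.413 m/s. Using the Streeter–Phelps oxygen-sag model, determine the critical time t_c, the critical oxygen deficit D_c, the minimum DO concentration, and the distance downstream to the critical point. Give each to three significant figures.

At the critical point dD/dt = 0, so k_d L₀ e^(−k_d t) = k_r D. Substituting D(t) from the Streeter–Phelps equation and solving for t gives
t_c = ln[(k_r/k_d)(1 − D₀(k_r−k_d)/(k_d L₀))] / (k_r−k_d).
Here k_r−k_d = 1.604 d⁻¹ and 1 − D₀(k_r−k_d)/(k_d L₀) = 1 − 1.10×1.604/(0.406×43.5) = 0.9001, so
t_c = ln(4.951 × 0.9001) / 1.604 = 1.494 / 1.604 = 0.9316 d.
D_c = (k_d/k_r) L₀ e^(−k_d t_c) = (0.406/2.01) × 43.5 × e^(−0.406×0.9316) = 0.2020 × 43.5 × 0.6851 = 6.019 mg/L.
Minimum DO = C_s − D_c = 7.77 − 6.019 = 1.751 mg/L.
x_c = v t_c = 0.413 m/s × 0.9316 d × 86400 s/d = 33240 m ≈ 33.2 km.

t_c ≈ 0.932 d; D_c ≈ 6.02 mg/L; min DO ≈ 1.75 mg/L; x_c ≈ 33.2 km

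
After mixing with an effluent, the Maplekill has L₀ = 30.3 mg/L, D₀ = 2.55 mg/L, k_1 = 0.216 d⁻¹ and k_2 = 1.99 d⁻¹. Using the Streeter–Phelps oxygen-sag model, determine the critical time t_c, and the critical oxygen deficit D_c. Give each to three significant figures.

t_c = [1/(k_2−k_1)] ln[(k_2/k_1)(1 − D₀(k_2−k_1)/(k_1 L₀))]
= [1/(1.99−0.216)] ln[(1.99/0.216)(1 − 2.55×1.774/(0.216×30.3))]
= (1/1.774) ln[9.213 × 0.3088] = 0.5637 × ln(2.845) = 0.5637 × 1.046 = 0.5894 d.
D_c = (k_1/k_2) L₀ e^(−k_1 t_c) = (0.216/1.99) × 30.3 × e^(−0.216×0.5894) = 0.1085 × 30.3 × 0.8805 = 2.896 mg/L.

t_c ≈ 0.589 d; D_c ≈ 2.90 mg/L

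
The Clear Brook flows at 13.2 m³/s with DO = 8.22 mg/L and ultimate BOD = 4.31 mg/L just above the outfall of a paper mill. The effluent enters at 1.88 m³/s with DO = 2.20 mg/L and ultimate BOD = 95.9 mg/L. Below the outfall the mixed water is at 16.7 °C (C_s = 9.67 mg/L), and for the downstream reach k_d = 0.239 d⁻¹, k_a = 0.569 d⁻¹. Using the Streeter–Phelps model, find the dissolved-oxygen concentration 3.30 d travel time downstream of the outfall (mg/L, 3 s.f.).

Mixed DO = (13.2×8.22 + 1.88×2.20)/(13.2+1.88) = 112.6/15.08 = 7.469 mg/L.
Mixed L₀ = (13.2×4.31 + 1.88×95.9)/(15.08) = 237.2/15.08 = 15.73 mg/L.
Initial deficit D₀ = C_s − DO₀ = 9.67 − 7.469 = 2.201 mg/L.
D(3.30) = [0.239×15.73/(0.569−0.239)](e^(−0.239×3.30) − e^(−0.569×3.30)) + 2.201 e^(−0.569×3.30)
= 11.39 × (0.4544 − 0.1529) + 2.201 × 0.1529 = 3.771 mg/L.
DO = 9.67 − 3.771 = 5.899 mg/L.

DO ≈ 5.90 mg/L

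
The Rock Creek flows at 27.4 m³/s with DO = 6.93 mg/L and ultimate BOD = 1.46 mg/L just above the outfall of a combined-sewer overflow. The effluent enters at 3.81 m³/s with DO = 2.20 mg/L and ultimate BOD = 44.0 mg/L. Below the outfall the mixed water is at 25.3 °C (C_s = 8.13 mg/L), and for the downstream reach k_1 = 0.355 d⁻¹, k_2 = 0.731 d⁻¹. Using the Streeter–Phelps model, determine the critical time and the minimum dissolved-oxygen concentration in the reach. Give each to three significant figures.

Mixed DO = (27.4×6.93 + 3.81×2.20)/(27.4+3.81) = 198.3/31.21 = 6.353 mg/L.
Mixed L₀ = (27.4×1.46 + 3.81×44.0)/(31.21) = 207.6/31.21 = 6.653 mg/L.
Initial deficit D₀ = C_s − DO₀ = 8.13 − 6.353 = 1.777 mg/L.
t_c = (1/0.3760) ln[(0.731/0.355)(1 − 1.777×0.3760/(0.355×6.653))] = 2.660 × ln(1.476) = 1.036 d.
D_c = (0.355/0.731) × 6.653 × e^(−0.355×1.036) = 0.4856 × 6.653 × 0.6922 = 2.236 mg/L.
Minimum DO = 8.13 − 2.236 = 5.894 mg/L.

t_c ≈ 1.04 d; minimum DO ≈ 5.89 mg/L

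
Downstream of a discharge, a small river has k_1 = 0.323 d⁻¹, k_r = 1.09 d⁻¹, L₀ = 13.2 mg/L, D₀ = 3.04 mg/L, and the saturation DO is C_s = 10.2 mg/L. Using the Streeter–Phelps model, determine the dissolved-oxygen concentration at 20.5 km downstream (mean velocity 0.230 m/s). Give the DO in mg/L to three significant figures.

DO ≈ 7.03 mg/L

Travel time t = x/v = 20.5 km / (0.230 m/s) = 20500 m / 0.230 m/s = 89130 s = 1.032 d.
k_1 L₀/(k_r−k_1) = 0.323×13.2/(1.09−0.323) = 4.264/0.7670 = 5.559 mg/L.
e^(−k_1 t) = e^(−0.323×1.032) = 0.7166; e^(−k_r t) = e^(−1.09×1.032) = 0.3248.
D = 5.559 × (0.7166 − 0.3248) + 3.04 × 0.3248 = 2.178 + 0.9875 = 3.165 mg/L.
DO = C_s − D = 10.2 − 3.165 = 7.035 mg/L.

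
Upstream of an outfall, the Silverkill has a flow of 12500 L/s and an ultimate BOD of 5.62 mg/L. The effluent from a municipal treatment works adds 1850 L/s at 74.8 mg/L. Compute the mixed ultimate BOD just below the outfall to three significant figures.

Flow-weighted mixing: C = (Q_r C_r + Q_w C_w)/(Q_r + Q_w)
= (12500×5.62 + 1850×74.8)/(12500 + 1850) = 208600/14350 = 14.54 mg/L.

14.5 mg/L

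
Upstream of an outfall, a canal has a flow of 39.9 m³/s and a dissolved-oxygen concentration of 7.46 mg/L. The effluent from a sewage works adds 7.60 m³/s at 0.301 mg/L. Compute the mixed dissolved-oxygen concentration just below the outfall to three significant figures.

6.31 mg/L

Flow-weighted mixing: C = (Q_r C_r + Q_w C_w)/(Q_r + Q_w)
= (39.9×7.46 + 7.60×0.301)/(39.9 + 7.60) = 299.9/47.50 = 6.315 mg/L.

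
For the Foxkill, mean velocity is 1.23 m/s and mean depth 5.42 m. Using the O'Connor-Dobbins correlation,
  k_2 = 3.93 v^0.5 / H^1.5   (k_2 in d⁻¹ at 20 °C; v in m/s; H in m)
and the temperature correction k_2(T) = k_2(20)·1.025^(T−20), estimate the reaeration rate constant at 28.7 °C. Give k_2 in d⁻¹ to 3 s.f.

k_2(20) = 3.93 × 1.23^0.5 / 5.42^1.5 = 3.93 × 1.109 / 12.62 = 0.3454 d⁻¹.
k_2(28.7) = 0.3454 × 1.025^(28.7−20) = 0.3454 × 1.240 = 0.4282 d⁻¹.

k_2 ≈ 0.428 d⁻¹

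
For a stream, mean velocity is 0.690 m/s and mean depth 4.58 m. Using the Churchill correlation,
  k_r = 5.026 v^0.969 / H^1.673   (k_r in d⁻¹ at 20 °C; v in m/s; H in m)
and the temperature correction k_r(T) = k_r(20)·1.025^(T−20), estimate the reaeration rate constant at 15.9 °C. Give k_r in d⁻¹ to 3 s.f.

k_r(20) = 5.026 × 0.690^0.969 / 4.58^1.673 = 5.026 × 0.6980 / 12.75 = 0.2751 d⁻¹.
k_r(15.9) = 0.2751 × 1.025^(15.9−20) = 0.2751 × 0.9037 = 0.2486 d⁻¹.

k_r ≈ 0.249 d⁻¹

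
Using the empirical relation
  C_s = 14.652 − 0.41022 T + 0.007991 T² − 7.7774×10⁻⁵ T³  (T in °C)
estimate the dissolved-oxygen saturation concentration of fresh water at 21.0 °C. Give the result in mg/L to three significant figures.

C_s = 14.652 − 0.41022×21.0 + 0.007991×21.0² − 7.7774×10⁻⁵×21.0³ = 8.841 mg/L.

C_s ≈ 8.84 mg/L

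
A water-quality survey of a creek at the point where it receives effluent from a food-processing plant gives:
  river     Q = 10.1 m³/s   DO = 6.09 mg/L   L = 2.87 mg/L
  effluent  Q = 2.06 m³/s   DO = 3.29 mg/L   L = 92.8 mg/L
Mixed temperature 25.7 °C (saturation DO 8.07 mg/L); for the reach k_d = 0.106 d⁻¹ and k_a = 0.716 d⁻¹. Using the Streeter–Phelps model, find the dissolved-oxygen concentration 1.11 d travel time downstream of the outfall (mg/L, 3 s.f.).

DO ≈ 5.59 mg/L

Mixed DO = (10.1×6.09 + 2.06×3.29)/(10.1+2.06) = 68.29/12.16 = 5.616 mg/L.
Mixed L₀ = (10.1×2.87 + 2.06×92.8)/(12.16) = 220.2/12.16 = 18.10 mg/L.
Initial deficit D₀ = C_s − DO₀ = 8.07 − 5.616 = 2.454 mg/L.
D(1.11) = [0.106×18.10/(0.716−0.106)](e^(−0.106×1.11) − e^(−0.716×1.11)) + 2.454 e^(−0.716×1.11)
= 3.146 × (0.8890 − 0.4517) + 2.454 × 0.4517 = 2.484 mg/L.
DO = 8.07 − 2.484 = 5.586 mg/L.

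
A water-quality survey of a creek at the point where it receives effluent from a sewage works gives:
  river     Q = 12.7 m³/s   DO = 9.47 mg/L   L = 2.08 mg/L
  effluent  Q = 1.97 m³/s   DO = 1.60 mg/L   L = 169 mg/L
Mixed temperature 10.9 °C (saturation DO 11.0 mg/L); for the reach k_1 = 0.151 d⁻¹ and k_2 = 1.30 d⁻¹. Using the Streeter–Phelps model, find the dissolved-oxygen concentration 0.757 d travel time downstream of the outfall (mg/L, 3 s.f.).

DO ≈ 8.36 mg/L

Mixed DO = (12.7×9.47 + 1.97×1.60)/(12.7+1.97) = 123.4/14.67 = 8.413 mg/L.
Mixed L₀ = (12.7×2.08 + 1.97×169)/(14.67) = 359.3/14.67 = 24.50 mg/L.
Initial deficit D₀ = C_s − DO₀ = 11.0 − 8.413 = 2.587 mg/L.
D(0.757) = [0.151×24.50/(1.30−0.151)](e^(−0.151×0.757) − e^(−1.30×0.757)) + 2.587 e^(−1.30×0.757)
= 3.219 × (0.8920 − 0.3738) + 2.587 × 0.3738 = 2.635 mg/L.
DO = 11.0 − 2.635 = 8.365 mg/L.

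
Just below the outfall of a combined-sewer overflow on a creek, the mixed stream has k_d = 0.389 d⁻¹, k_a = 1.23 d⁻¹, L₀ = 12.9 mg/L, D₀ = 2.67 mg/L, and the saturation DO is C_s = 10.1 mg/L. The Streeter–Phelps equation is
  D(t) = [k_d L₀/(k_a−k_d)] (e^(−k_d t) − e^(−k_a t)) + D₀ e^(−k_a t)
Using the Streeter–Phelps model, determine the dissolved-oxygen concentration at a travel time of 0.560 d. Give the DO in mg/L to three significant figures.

DO ≈ 6.96 mg/L

k_d L₀/(k_a−k_d) = 0.389×12.9/(1.23−0.389) = 5.018/0.8410 = 5.967 mg/L.
e^(−k_d t) = e^(−0.389×0.5600) = 0.8043; e^(−k_a t) = e^(−1.23×0.5600) = 0.5022.
D = 5.967 × (0.8043 − 0.5022) + 2.67 × 0.5022 = 1.802 + 1.341 = 3.143 mg/L.
DO = C_s − D = 10.1 − 3.143 = 6.957 mg/L.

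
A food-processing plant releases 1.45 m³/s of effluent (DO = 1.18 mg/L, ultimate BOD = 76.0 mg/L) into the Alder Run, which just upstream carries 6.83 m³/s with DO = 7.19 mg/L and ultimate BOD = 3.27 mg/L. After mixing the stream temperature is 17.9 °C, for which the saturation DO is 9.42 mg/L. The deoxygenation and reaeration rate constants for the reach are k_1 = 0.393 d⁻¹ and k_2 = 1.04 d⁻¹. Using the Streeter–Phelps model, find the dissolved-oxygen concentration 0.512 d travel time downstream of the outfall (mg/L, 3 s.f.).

DO ≈ 5.25 mg/L

Mixed DO = (6.83×7.19 + 1.45×1.18)/(6.83+1.45) = 50.82/8.280 = 6.138 mg/L.
Mixed L₀ = (6.83×3.27 + 1.45×76.0)/(8.280) = 132.5/8.280 = 16.01 mg/L.
Initial deficit D₀ = C_s − DO₀ = 9.42 − 6.138 = 3.282 mg/L.
D(0.512) = [0.393×16.01/(1.04−0.393)](e^(−0.393×0.512) − e^(−1.04×0.512)) + 3.282 e^(−1.04×0.512)
= 9.723 × (0.8177 − 0.5871) + 3.282 × 0.5871 = 4.169 mg/L.
DO = 9.42 − 4.169 = 5.251 mg/L.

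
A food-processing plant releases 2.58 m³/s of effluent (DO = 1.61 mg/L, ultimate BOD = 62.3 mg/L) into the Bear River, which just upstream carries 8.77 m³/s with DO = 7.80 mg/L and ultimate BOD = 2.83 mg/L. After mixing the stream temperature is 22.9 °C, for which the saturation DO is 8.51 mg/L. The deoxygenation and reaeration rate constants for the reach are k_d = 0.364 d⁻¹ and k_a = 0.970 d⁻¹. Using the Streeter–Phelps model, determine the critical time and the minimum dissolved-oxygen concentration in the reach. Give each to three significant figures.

Mixed DO = (8.77×7.80 + 2.58×1.61)/(8.77+2.58) = 72.56/11.35 = 6.393 mg/L.
Mixed L₀ = (8.77×2.83 + 2.58×62.3)/(11.35) = 185.6/11.35 = 16.35 mg/L.
Initial deficit D₀ = C_s − DO₀ = 8.51 − 6.393 = 2.117 mg/L.
t_c = (1/0.6060) ln[(0.970/0.364)(1 − 2.117×0.6060/(0.364×16.35))] = 1.650 × ln(2.090) = 1.217 d.
D_c = (0.364/0.970) × 16.35 × e^(−0.364×1.217) = 0.3753 × 16.35 × 0.6422 = 3.940 mg/L.
Minimum DO = 8.51 − 3.940 = 4.570 mg/L.

t_c ≈ 1.22 d; minimum DO ≈ 4.57 mg/L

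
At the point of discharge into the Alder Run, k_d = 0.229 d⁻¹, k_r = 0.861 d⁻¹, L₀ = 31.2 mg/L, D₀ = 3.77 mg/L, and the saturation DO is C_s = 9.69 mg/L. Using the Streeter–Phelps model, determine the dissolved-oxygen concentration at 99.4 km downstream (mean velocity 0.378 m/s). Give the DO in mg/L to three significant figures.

Travel time t = x/v = 99.4 km / (0.378 m/s) = 99400 m / 0.378 m/s = 263000 s = 3.044 d.
k_d L₀/(k_r−k_d) = 0.229×31.2/(0.861−0.229) = 7.145/0.6320 = 11.31 mg/L.
e^(−k_d t) = e^(−0.229×3.044) = 0.4981; e^(−k_r t) = e^(−0.861×3.044) = 0.07277.
D = 11.31 × (0.4981 − 0.07277) + 3.77 × 0.07277 = 4.808 + 0.2743 = 5.083 mg/L.
DO = C_s − D = 9.69 − 5.083 = 4.607 mg/L.

DO ≈ 4.61 mg/L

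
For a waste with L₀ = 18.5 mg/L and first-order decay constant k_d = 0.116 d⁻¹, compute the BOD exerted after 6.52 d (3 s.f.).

y ≈ 9.82 mg/L

y_t = L₀(1 − e^(−k_d t)) = 18.5 × (1 − e^(−0.116×6.52))
= 18.5 × (1 − 0.4694) = 18.5 × 0.5306 = 9.816 mg/L.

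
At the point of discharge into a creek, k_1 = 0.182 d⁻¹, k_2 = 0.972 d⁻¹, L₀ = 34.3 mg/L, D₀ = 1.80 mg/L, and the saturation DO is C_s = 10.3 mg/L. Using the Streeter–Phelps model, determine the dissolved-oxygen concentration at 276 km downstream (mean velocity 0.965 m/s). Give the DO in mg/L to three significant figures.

DO ≈ 6.22 mg/L

Travel time t = x/v = 276 km / (0.965 m/s) = 276000 m / 0.965 m/s = 286000 s = 3.310 d.
k_1 L₀/(k_2−k_1) = 0.182×34.3/(0.972−0.182) = 6.243/0.7900 = 7.902 mg/L.
e^(−k_1 t) = e^(−0.182×3.310) = 0.5475; e^(−k_2 t) = e^(−0.972×3.310) = 0.04005.
D = 7.902 × (0.5475 − 0.04005) + 1.80 × 0.04005 = 4.010 + 0.07209 = 4.082 mg/L.
DO = C_s − D = 10.3 − 4.082 = 6.218 mg/L.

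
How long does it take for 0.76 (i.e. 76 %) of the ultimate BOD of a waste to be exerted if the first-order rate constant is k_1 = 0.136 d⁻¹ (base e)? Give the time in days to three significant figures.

t ≈ 10.5 d

y/L₀ = 1 − e^(−k_1 t) = 0.76 ⇒ e^(−k_1 t) = 0.240
t = −ln(0.240) / 0.136 = 1.427 / 0.136 = 10.49 d.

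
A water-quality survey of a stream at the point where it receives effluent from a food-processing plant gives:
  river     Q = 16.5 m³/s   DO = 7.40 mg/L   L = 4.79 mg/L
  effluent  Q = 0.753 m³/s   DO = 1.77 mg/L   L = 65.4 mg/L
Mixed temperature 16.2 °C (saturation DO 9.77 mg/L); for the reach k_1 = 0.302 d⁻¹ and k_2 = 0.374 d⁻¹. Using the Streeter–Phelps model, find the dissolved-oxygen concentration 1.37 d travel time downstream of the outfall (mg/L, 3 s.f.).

Mixed DO = (16.5×7.40 + 0.753×1.77)/(16.5+0.753) = 123.4/17.25 = 7.154 mg/L.
Mixed L₀ = (16.5×4.79 + 0.753×65.4)/(17.25) = 128.3/17.25 = 7.435 mg/L.
Initial deficit D₀ = C_s − DO₀ = 9.77 − 7.154 = 2.616 mg/L.
D(1.37) = [0.302×7.435/(0.374−0.302)](e^(−0.302×1.37) − e^(−0.374×1.37)) + 2.616 e^(−0.374×1.37)
= 31.19 × (0.6612 − 0.5991) + 2.616 × 0.5991 = 3.504 mg/L.
DO = 9.77 − 3.504 = 6.266 mg/L.

DO ≈ 6.27 mg/L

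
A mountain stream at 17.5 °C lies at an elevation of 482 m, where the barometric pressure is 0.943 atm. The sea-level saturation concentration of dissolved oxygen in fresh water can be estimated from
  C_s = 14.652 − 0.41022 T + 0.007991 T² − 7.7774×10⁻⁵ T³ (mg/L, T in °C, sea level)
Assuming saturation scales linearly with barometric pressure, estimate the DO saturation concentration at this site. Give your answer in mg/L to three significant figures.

At sea level: C_s = 14.652 − 0.41022×17.5 + 0.007991×17.5² − 7.7774×10⁻⁵×17.5³ = 9.504 mg/L.
Pressure correction: C_s' = 9.504 × 0.943 = 8.962 mg/L.

C_s ≈ 8.96 mg/L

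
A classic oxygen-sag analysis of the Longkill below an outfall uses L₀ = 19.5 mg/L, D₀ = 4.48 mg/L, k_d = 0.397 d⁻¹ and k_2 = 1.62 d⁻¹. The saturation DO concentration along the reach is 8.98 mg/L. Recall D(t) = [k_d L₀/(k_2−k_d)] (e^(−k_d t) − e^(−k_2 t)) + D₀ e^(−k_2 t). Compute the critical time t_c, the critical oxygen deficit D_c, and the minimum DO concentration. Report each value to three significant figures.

t_c ≈ 0.144 d; D_c ≈ 4.51 mg/L; min DO ≈ 4.47 mg/L

With k_2/k_d = 4.081 and 1 − D₀(k_2−k_d)/(k_d L₀) = 0.2923,
t_c = ln(4.081 × 0.2923) / (1.62 − 0.397) = ln(1.193) / 1.223 = 0.1761/1.223 = 0.1440 d.
D_c = (k_d/k_2) L₀ e^(−k_d t_c) = (0.397/1.62) × 19.5 × e^(−0.397×0.1440) = 0.2451 × 19.5 × 0.9444 = 4.513 mg/L.
Minimum DO = C_s − D_c = 8.98 − 4.513 = 4.467 mg/L.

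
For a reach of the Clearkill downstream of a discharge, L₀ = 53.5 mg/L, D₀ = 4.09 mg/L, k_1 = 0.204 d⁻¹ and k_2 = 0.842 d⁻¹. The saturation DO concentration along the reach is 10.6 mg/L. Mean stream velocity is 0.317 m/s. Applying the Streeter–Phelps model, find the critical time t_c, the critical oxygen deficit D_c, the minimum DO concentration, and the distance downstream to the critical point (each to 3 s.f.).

t_c ≈ 1.79 d; D_c ≈ 8.99 mg/L; min DO ≈ 1.61 mg/L; x_c ≈ 49.1 km

At the critical point dD/dt = 0, so k_1 L₀ e^(−k_1 t) = k_2 D. Substituting D(t) from the Streeter–Phelps equation and solving for t gives
t_c = ln[(k_2/k_1)(1 − D₀(k_2−k_1)/(k_1 L₀))] / (k_2−k_1).
Here k_2−k_1 = 0.6380 d⁻¹ and 1 − D₀(k_2−k_1)/(k_1 L₀) = 1 − 4.09×0.6380/(0.204×53.5) = 0.7609, so
t_c = ln(4.127 × 0.7609) / 0.6380 = 1.144 / 0.6380 = 1.794 d.
L(t_c) = L₀ e^(−k_1 t_c) = 53.5 × 0.6936 = 37.11 mg/L, and at the critical point k_2 D_c = k_1 L, so D_c = (0.204/0.842) × 37.11 = 8.990 mg/L.
Minimum DO = C_s − D_c = 10.6 − 8.990 = 1.610 mg/L.
x_c = v t_c = 0.317 m/s × 1.794 d × 86400 s/d = 49130 m ≈ 49.1 km.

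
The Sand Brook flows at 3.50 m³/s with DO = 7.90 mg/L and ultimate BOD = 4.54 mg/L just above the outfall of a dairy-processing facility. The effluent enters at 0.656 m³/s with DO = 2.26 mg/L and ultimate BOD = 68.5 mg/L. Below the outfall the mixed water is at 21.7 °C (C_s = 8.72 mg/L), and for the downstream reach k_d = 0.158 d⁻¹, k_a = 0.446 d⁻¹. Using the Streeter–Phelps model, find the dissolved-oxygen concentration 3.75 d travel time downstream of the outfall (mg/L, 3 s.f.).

Mixed DO = (3.50×7.90 + 0.656×2.26)/(3.50+0.656) = 29.13/4.156 = 7.010 mg/L.
Mixed L₀ = (3.50×4.54 + 0.656×68.5)/(4.156) = 60.83/4.156 = 14.64 mg/L.
Initial deficit D₀ = C_s − DO₀ = 8.72 − 7.010 = 1.710 mg/L.
D(3.75) = [0.158×14.64/(0.446−0.158)](e^(−0.158×3.75) − e^(−0.446×3.75)) + 1.710 e^(−0.446×3.75)
= 8.029 × (0.5529 − 0.1878) + 1.710 × 0.1878 = 3.253 mg/L.
DO = 8.72 − 3.253 = 5.467 mg/L.

DO ≈ 5.47 mg/L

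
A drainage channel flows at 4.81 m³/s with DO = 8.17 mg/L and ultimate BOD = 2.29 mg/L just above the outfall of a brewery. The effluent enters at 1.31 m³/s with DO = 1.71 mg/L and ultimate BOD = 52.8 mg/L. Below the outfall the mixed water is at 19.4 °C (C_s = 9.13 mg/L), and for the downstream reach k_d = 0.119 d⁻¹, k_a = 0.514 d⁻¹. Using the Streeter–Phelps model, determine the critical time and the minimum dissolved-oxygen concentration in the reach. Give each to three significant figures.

Mixed DO = (4.81×8.17 + 1.31×1.71)/(4.81+1.31) = 41.54/6.120 = 6.787 mg/L.
Mixed L₀ = (4.81×2.29 + 1.31×52.8)/(6.120) = 80.18/6.120 = 13.10 mg/L.
Initial deficit D₀ = C_s − DO₀ = 9.13 − 6.787 = 2.343 mg/L.
t_c = (1/0.3950) ln[(0.514/0.119)(1 − 2.343×0.3950/(0.119×13.10))] = 2.532 × ln(1.756) = 1.425 d.
D_c = (0.119/0.514) × 13.10 × e^(−0.119×1.425) = 0.2315 × 13.10 × 0.8440 = 2.560 mg/L.
Minimum DO = 9.13 − 2.560 = 6.570 mg/L.

t_c ≈ 1.42 d; minimum DO ≈ 6.57 mg/L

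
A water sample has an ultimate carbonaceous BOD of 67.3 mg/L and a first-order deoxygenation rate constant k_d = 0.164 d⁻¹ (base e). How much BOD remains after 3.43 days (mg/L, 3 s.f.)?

L_t = L₀ e^(−k_d t) = 67.3 × e^(−0.164×3.43) = 67.3 × 0.5698 = 38.35 mg/L.

L ≈ 38.3 mg/L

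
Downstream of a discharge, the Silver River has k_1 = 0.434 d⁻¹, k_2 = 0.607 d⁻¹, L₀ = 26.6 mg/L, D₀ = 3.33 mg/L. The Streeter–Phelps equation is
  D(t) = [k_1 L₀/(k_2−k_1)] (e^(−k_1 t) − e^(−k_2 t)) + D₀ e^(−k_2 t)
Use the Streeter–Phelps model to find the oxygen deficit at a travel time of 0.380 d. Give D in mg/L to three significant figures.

k_1 L₀/(k_2−k_1) = 0.434×26.6/(0.607−0.434) = 11.54/0.1730 = 66.73 mg/L.
e^(−k_1 t) = e^(−0.434×0.3800) = 0.8480; e^(−k_2 t) = e^(−0.607×0.3800) = 0.7940.
D = 66.73 × (0.8480 − 0.7940) + 3.33 × 0.7940 = 3.600 + 2.644 = 6.244 mg/L.

D ≈ 6.24 mg/L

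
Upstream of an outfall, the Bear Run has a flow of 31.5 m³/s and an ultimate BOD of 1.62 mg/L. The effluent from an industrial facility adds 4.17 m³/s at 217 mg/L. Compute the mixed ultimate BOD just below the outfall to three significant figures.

Flow-weighted mixing: C = (Q_r C_r + Q_w C_w)/(Q_r + Q_w)
= (31.5×1.62 + 4.17×217)/(31.5 + 4.17) = 955.9/35.67 = 26.80 mg/L.

26.8 mg/L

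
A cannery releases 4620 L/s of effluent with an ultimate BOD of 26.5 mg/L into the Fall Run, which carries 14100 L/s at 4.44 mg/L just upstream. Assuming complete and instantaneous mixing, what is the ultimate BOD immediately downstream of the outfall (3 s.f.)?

9.88 mg/L

Flow-weighted mixing: C = (Q_r C_r + Q_w C_w)/(Q_r + Q_w)
= (14100×4.44 + 4620×26.5)/(14100 + 4620) = 185000/18720 = 9.884 mg/L.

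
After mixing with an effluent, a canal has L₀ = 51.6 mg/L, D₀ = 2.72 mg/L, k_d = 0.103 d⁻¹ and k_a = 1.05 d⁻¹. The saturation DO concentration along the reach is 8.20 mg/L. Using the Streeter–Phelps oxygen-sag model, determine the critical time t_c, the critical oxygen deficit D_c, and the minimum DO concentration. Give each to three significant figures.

At the critical point dD/dt = 0, so k_d L₀ e^(−k_d t) = k_a D. Substituting D(t) from the Streeter–Phelps equation and solving for t gives
t_c = ln[(k_a/k_d)(1 − D₀(k_a−k_d)/(k_d L₀))] / (k_a−k_d).
Here k_a−k_d = 0.9470 d⁻¹ and 1 − D₀(k_a−k_d)/(k_d L₀) = 1 − 2.72×0.9470/(0.103×51.6) = 0.5153, so
t_c = ln(10.19 × 0.5153) / 0.9470 = 1.659 / 0.9470 = 1.752 d.
L(t_c) = L₀ e^(−k_d t_c) = 51.6 × 0.8349 = 43.08 mg/L, and at the critical point k_a D_c = k_d L, so D_c = (0.103/1.05) × 43.08 = 4.226 mg/L.
Minimum DO = C_s − D_c = 8.20 − 4.226 = 3.974 mg/L.

t_c ≈ 1.75 d; D_c ≈ 4.23 mg/L; min DO ≈ 3.97 mg/L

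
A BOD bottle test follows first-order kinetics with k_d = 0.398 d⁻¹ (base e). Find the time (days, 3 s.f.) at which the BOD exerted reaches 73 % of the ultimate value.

y/L₀ = 1 − e^(−k_d t) = 0.73 ⇒ e^(−k_d t) = 0.270
t = −ln(0.270) / 0.398 = 1.309 / 0.398 = 3.290 d.

t ≈ 3.29 d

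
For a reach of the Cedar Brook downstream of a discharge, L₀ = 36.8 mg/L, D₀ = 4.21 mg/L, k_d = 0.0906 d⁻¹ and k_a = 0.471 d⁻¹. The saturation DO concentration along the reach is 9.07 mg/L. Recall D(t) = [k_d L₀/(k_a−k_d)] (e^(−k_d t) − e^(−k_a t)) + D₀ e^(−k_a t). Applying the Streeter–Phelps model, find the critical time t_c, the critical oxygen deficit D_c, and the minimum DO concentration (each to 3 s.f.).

At the critical point dD/dt = 0, so k_d L₀ e^(−k_d t) = k_a D. Substituting D(t) from the Streeter–Phelps equation and solving for t gives
t_c = ln[(k_a/k_d)(1 − D₀(k_a−k_d)/(k_d L₀))] / (k_a−k_d).
Here k_a−k_d = 0.3804 d⁻¹ and 1 − D₀(k_a−k_d)/(k_d L₀) = 1 − 4.21×0.3804/(0.0906×36.8) = 0.5197, so
t_c = ln(5.199 × 0.5197) / 0.3804 = 0.9938 / 0.3804 = 2.613 d.
L(t_c) = L₀ e^(−k_d t_c) = 36.8 × 0.7892 = 29.04 mg/L, and at the critical point k_a D_c = k_d L, so D_c = (0.0906/0.471) × 29.04 = 5.587 mg/L.
Minimum DO = C_s − D_c = 9.07 − 5.587 = 3.483 mg/L.

t_c ≈ 2.61 d; D_c ≈ 5.59 mg/L; min DO ≈ 3.48 mg/L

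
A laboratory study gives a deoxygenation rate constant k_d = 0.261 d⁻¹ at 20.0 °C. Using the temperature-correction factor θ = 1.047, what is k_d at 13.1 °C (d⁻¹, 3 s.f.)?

k_d(T₂) = k_d(T₁) · θ^(T₂−T₁) = 0.261 × 1.047^(13.1−20.0)
= 0.261 × 1.047^-6.90 = 0.261 × 0.7284 = 0.1901 d⁻¹.

k_d ≈ 0.190 d⁻¹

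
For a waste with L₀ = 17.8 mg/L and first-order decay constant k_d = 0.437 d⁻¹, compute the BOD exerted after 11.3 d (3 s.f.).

y ≈ 17.7 mg/L

y_t = L₀(1 − e^(−k_d t)) = 17.8 × (1 − e^(−0.437×11.3))
= 17.8 × (1 − 0.007168) = 17.8 × 0.9928 = 17.67 mg/L.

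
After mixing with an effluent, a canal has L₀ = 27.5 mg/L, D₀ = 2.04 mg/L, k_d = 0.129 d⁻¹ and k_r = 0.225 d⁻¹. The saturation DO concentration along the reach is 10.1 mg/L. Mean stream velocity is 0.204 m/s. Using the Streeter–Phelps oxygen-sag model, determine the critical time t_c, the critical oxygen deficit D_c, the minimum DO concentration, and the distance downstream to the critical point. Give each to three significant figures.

t_c = [1/(k_r−k_d)] ln[(k_r/k_d)(1 − D₀(k_r−k_d)/(k_d L₀))]
= [1/(0.225−0.129)] ln[(0.225/0.129)(1 − 2.04×0.09600/(0.129×27.5))]
= (1/0.09600) ln[1.744 × 0.9448] = 10.42 × ln(1.648) = 10.42 × 0.4995 = 5.203 d.
D_c = (k_d/k_r) L₀ e^(−k_d t_c) = (0.129/0.225) × 27.5 × e^(−0.129×5.203) = 0.5733 × 27.5 × 0.5111 = 8.058 mg/L.
Minimum DO = C_s − D_c = 10.1 − 8.058 = 2.042 mg/L.
x_c = v t_c = 0.204 m/s × 5.203 d × 86400 s/d = 91710 m ≈ 91.7 km.

t_c ≈ 5.20 d; D_c ≈ 8.06 mg/L; min DO ≈ 2.04 mg/L; x_c ≈ 91.7 km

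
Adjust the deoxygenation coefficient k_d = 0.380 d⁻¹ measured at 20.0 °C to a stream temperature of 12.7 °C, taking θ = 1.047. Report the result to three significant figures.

k_d(T₂) = k_d(T₁) · θ^(T₂−T₁) = 0.380 × 1.047^(12.7−20.0)
= 0.380 × 1.047^-7.30 = 0.380 × 0.7151 = 0.2718 d⁻¹.

k_d ≈ 0.272 d⁻¹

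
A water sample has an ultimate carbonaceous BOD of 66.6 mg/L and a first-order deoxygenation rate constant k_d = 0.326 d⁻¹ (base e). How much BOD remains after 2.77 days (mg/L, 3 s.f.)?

L_t = L₀ e^(−k_d t) = 66.6 × e^(−0.326×2.77) = 66.6 × 0.4053 = 27.00 mg/L.

L ≈ 27.0 mg/L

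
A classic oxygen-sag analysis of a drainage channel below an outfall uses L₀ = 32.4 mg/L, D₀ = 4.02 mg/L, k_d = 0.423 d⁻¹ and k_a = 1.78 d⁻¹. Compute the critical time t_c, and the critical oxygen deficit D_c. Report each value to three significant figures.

t_c ≈ 0.685 d; D_c ≈ 5.76 mg/L

At the critical point dD/dt = 0, so k_d L₀ e^(−k_d t) = k_a D. Substituting D(t) from the Streeter–Phelps equation and solving for t gives
t_c = ln[(k_a/k_d)(1 − D₀(k_a−k_d)/(k_d L₀))] / (k_a−k_d).
Here k_a−k_d = 1.357 d⁻¹ and 1 − D₀(k_a−k_d)/(k_d L₀) = 1 − 4.02×1.357/(0.423×32.4) = 0.6020, so
t_c = ln(4.208 × 0.6020) / 1.357 = 0.9294 / 1.357 = 0.6849 d.
L(t_c) = L₀ e^(−k_d t_c) = 32.4 × 0.7485 = 24.25 mg/L, and at the critical point k_a D_c = k_d L, so D_c = (0.423/1.78) × 24.25 = 5.763 mg/L.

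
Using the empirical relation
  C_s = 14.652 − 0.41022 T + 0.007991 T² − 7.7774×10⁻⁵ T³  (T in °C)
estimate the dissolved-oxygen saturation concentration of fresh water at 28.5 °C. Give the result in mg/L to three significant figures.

C_s ≈ 7.65 mg/L

C_s = 14.652 − 0.41022×28.5 + 0.007991×28.5² − 7.7774×10⁻⁵×28.5³ = 7.651 mg/L.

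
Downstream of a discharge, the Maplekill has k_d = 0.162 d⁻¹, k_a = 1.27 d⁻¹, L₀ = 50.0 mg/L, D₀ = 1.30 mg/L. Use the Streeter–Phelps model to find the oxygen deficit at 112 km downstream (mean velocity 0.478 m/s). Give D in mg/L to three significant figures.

Travel time t = x/v = 112 km / (0.478 m/s) = 112000 m / 0.478 m/s = 234300 s = 2.712 d.
k_d L₀/(k_a−k_d) = 0.162×50.0/(1.27−0.162) = 8.100/1.108 = 7.310 mg/L.
e^(−k_d t) = e^(−0.162×2.712) = 0.6445; e^(−k_a t) = e^(−1.27×2.712) = 0.03193.
D = 7.310 × (0.6445 − 0.03193) + 1.30 × 0.03193 = 4.478 + 0.04151 = 4.519 mg/L.

D ≈ 4.52 mg/L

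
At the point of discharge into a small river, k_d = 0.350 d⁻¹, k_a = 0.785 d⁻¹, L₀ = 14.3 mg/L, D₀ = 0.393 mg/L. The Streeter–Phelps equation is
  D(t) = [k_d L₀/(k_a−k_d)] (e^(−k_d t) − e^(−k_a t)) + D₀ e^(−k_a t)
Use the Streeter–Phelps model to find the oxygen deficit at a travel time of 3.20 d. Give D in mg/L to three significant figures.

k_d L₀/(k_a−k_d) = 0.350×14.3/(0.785−0.350) = 5.005/0.4350 = 11.51 mg/L.
e^(−k_d t) = e^(−0.350×3.200) = 0.3263; e^(−k_a t) = e^(−0.785×3.200) = 0.08111.
D = 11.51 × (0.3263 − 0.08111) + 0.393 × 0.08111 = 2.821 + 0.03187 = 2.853 mg/L.

D ≈ 2.85 mg/L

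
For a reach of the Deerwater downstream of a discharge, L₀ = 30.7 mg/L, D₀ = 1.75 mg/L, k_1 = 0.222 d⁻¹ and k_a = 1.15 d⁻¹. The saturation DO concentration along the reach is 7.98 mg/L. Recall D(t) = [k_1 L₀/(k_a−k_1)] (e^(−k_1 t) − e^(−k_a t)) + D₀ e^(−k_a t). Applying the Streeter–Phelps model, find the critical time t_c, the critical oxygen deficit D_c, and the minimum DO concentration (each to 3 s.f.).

With k_a/k_1 = 5.180 and 1 − D₀(k_a−k_1)/(k_1 L₀) = 0.7617,
t_c = ln(5.180 × 0.7617) / (1.15 − 0.222) = ln(3.946) / 0.9280 = 1.373/0.9280 = 1.479 d.
L(t_c) = L₀ e^(−k_1 t_c) = 30.7 × 0.7201 = 22.11 mg/L, and at the critical point k_a D_c = k_1 L, so D_c = (0.222/1.15) × 22.11 = 4.268 mg/L.
Minimum DO = C_s − D_c = 7.98 − 4.268 = 3.712 mg/L.

t_c ≈ 1.48 d; D_c ≈ 4.27 mg/L; min DO ≈ 3.71 mg/L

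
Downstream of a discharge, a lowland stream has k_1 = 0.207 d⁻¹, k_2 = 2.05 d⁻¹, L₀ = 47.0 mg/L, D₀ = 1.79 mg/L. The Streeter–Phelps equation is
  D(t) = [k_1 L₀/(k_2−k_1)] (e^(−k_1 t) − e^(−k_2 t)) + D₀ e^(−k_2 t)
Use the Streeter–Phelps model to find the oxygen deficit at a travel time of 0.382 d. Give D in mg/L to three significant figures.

k_1 L₀/(k_2−k_1) = 0.207×47.0/(2.05−0.207) = 9.729/1.843 = 5.279 mg/L.
e^(−k_1 t) = e^(−0.207×0.3820) = 0.9240; e^(−k_2 t) = e^(−2.05×0.3820) = 0.4570.
D = 5.279 × (0.9240 − 0.4570) + 1.79 × 0.4570 = 2.465 + 0.8180 = 3.283 mg/L.

D ≈ 3.28 mg/L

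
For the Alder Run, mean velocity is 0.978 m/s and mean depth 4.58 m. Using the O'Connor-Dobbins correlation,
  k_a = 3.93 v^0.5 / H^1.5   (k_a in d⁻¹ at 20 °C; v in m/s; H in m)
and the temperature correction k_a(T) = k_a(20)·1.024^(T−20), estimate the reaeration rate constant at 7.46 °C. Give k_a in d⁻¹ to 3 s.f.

k_a(20) = 3.93 × 0.978^0.5 / 4.58^1.5 = 3.93 × 0.9889 / 9.802 = 0.3965 d⁻¹.
k_a(7.46) = 0.3965 × 1.024^(7.46−20) = 0.3965 × 0.7427 = 0.2945 d⁻¹.

k_a ≈ 0.295 d⁻¹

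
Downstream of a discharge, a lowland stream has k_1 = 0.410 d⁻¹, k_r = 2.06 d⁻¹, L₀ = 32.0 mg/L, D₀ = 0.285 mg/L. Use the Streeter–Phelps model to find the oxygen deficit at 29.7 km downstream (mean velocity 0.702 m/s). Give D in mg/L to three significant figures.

Travel time t = x/v = 29.7 km / (0.702 m/s) = 29700 m / 0.702 m/s = 42310 s = 0.4897 d.
k_1 L₀/(k_r−k_1) = 0.410×32.0/(2.06−0.410) = 13.12/1.650 = 7.952 mg/L.
e^(−k_1 t) = e^(−0.410×0.4897) = 0.8181; e^(−k_r t) = e^(−2.06×0.4897) = 0.3647.
D = 7.952 × (0.8181 − 0.3647) + 0.285 × 0.3647 = 3.605 + 0.1039 = 3.709 mg/L.

D ≈ 3.71 mg/L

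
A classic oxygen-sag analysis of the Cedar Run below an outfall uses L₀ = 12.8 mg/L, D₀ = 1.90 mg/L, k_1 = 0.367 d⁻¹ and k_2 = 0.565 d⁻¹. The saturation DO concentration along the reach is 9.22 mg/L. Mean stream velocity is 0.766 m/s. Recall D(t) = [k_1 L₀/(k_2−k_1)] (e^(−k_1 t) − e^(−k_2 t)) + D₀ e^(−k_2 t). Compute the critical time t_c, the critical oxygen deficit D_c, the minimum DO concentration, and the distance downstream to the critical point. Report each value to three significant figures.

t_c ≈ 1.76 d; D_c ≈ 4.36 mg/L; min DO ≈ 4.86 mg/L; x_c ≈ 116 km

With k_2/k_1 = 1.540 and 1 − D₀(k_2−k_1)/(k_1 L₀) = 0.9199,
t_c = ln(1.540 × 0.9199) / (0.565 − 0.367) = ln(1.416) / 0.1980 = 0.3480/0.1980 = 1.758 d.
D_c = (k_1/k_2) L₀ e^(−k_1 t_c) = (0.367/0.565) × 12.8 × e^(−0.367×1.758) = 0.6496 × 12.8 × 0.5247 = 4.362 mg/L.
Minimum DO = C_s − D_c = 9.22 − 4.362 = 4.858 mg/L.
x_c = v t_c = 0.766 m/s × 1.758 d × 86400 s/d = 116300 m ≈ 116 km.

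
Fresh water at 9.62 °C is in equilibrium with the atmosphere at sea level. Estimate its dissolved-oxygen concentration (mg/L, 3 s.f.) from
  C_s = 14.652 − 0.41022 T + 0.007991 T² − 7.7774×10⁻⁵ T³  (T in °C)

C_s = 14.652 − 0.41022×9.62 + 0.007991×9.62² − 7.7774×10⁻⁵×9.62³ = 11.38 mg/L.

C_s ≈ 11.4 mg/L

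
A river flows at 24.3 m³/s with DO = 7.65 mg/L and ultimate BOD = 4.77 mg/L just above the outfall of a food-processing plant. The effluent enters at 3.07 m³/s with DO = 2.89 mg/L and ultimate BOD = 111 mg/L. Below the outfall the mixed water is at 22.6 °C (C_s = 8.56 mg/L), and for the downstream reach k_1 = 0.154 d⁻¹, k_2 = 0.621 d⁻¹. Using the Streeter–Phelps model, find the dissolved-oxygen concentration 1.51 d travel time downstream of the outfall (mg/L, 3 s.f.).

DO ≈ 5.79 mg/L

Mixed DO = (24.3×7.65 + 3.07×2.89)/(24.3+3.07) = 194.8/27.37 = 7.116 mg/L.
Mixed L₀ = (24.3×4.77 + 3.07×111)/(27.37) = 456.7/27.37 = 16.69 mg/L.
Initial deficit D₀ = C_s − DO₀ = 8.56 − 7.116 = 1.444 mg/L.
D(1.51) = [0.154×16.69/(0.621−0.154)](e^(−0.154×1.51) − e^(−0.621×1.51)) + 1.444 e^(−0.621×1.51)
= 5.502 × (0.7925 − 0.3915) + 1.444 × 0.3915 = 2.772 mg/L.
DO = 8.56 − 2.772 = 5.788 mg/L.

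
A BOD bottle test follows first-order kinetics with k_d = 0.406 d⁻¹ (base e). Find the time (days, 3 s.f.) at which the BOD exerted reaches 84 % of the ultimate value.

y/L₀ = 1 − e^(−k_d t) = 0.84 ⇒ e^(−k_d t) = 0.160
t = −ln(0.160) / 0.406 = 1.833 / 0.406 = 4.514 d.

t ≈ 4.51 d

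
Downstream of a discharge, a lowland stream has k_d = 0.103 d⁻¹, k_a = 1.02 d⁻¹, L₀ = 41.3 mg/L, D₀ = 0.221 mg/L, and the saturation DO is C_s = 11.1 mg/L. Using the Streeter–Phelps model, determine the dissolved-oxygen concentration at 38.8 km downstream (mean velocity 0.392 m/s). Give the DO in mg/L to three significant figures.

DO ≈ 8.35 mg/L

Travel time t = x/v = 38.8 km / (0.392 m/s) = 38800 m / 0.392 m/s = 98980 s = 1.146 d.
k_d L₀/(k_a−k_d) = 0.103×41.3/(1.02−0.103) = 4.254/0.9170 = 4.639 mg/L.
e^(−k_d t) = e^(−0.103×1.146) = 0.8887; e^(−k_a t) = e^(−1.02×1.146) = 0.3108.
D = 4.639 × (0.8887 − 0.3108) + 0.221 × 0.3108 = 2.681 + 0.06869 = 2.749 mg/L.
DO = C_s − D = 11.1 − 2.749 = 8.351 mg/L.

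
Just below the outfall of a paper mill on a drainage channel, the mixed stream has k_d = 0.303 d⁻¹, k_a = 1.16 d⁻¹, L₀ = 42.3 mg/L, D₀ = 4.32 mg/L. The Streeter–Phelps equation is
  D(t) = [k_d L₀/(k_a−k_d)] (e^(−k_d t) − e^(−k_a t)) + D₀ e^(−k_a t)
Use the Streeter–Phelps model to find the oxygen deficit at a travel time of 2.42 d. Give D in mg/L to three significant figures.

k_d L₀/(k_a−k_d) = 0.303×42.3/(1.16−0.303) = 12.82/0.8570 = 14.96 mg/L.
e^(−k_d t) = e^(−0.303×2.420) = 0.4803; e^(−k_a t) = e^(−1.16×2.420) = 0.06037.
D = 14.96 × (0.4803 − 0.06037) + 4.32 × 0.06037 = 6.281 + 0.2608 = 6.542 mg/L.

D ≈ 6.54 mg/L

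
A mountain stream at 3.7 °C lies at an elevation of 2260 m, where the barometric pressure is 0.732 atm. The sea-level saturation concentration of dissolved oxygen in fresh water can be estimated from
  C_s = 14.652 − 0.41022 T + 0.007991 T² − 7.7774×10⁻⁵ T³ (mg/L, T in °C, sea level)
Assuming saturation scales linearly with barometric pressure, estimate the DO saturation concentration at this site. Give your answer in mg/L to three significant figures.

At sea level: C_s = 14.652 − 0.41022×3.7 + 0.007991×3.7² − 7.7774×10⁻⁵×3.7³ = 13.24 mg/L.
Pressure correction: C_s' = 13.24 × 0.732 = 9.691 mg/L.

C_s ≈ 9.69 mg/L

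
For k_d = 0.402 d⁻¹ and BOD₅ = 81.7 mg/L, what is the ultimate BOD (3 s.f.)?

L₀ ≈ 94.3 mg/L

BOD₅ = L₀(1 − e^(−5k_d)) ⇒ L₀ = BOD₅ / (1 − e^(−5×0.402))
= 81.7 / (1 − 0.1340) = 81.7 / 0.8660 = 94.34 mg/L.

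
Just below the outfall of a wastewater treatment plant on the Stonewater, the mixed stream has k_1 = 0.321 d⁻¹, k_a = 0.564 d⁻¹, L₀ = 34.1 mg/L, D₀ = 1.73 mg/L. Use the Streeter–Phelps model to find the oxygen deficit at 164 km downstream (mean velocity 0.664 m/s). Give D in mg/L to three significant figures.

Travel time t = x/v = 164 km / (0.664 m/s) = 164000 m / 0.664 m/s = 247000 s = 2.859 d.
k_1 L₀/(k_a−k_1) = 0.321×34.1/(0.564−0.321) = 10.95/0.2430 = 45.05 mg/L.
e^(−k_1 t) = e^(−0.321×2.859) = 0.3995; e^(−k_a t) = e^(−0.564×2.859) = 0.1994.
D = 45.05 × (0.3995 − 0.1994) + 1.73 × 0.1994 = 9.011 + 0.3450 = 9.356 mg/L.

D ≈ 9.36 mg/L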